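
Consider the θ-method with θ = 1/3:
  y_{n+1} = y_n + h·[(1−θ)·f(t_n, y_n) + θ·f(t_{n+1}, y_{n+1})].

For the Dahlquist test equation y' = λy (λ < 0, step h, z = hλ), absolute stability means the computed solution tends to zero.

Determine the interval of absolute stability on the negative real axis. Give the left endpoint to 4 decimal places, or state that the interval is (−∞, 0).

On y'=λy, z=hλ:
  y_{n+1} = y_n + z·[2/3·y_n + 1/3·y_{n+1}] ⇒ (1 − 1/3z)y_{n+1} = (1 + 2/3z)y_n
  ⇒ R(z) = (1 + 2/3z)/(1 − 1/3z).

Boundary: |R(x)|=1, x<0.
x=-1.15: |R|=0.1687
R=−1: 1+2/3x = −1+1/3x ⇒ -1/3x=2 ⇒ x=2/(-1/3)=-6.0000
Confirm numerically:
  x=-5.528: |R|=0.94465 <1
  x=-2.893: |R|=0.47276 <1
  x=-2.565: |R|=0.38275 <1
  x=-6.454: |R|=1.04802 >1
  x=-6.285: |R|=1.03069 >1
  x=-6.132: |R|=1.01445 >1
Stable set (-6.0000, 0).

z∈(-6.0000,0).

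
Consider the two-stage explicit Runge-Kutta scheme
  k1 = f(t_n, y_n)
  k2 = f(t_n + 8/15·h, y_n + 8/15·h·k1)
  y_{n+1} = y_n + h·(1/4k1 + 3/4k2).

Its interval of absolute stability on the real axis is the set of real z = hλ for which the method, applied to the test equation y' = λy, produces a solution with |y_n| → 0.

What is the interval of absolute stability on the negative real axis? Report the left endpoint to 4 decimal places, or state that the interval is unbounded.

z∈(-2.5000,0).

On y'=λy, z=hλ:
  k1=λy_n ⇒ h·k1=z·y_n;  k2=λ(1+8/15z)y_n ⇒ h·k2=z(1+8/15z)y_n
  y_{n+1}/y_n = 1 + 1/4z + 3/4z(1+8/15z) = 1 + z + 2/5z²
  ⇒ R(z) = 1 + z + 2/5z².

Solve |R(x)|<1 on ℝ⁻.
x=-0.89: |R|=0.4268
R=1: x+2/5x²=0 ⇒ x=−5/2=-2.5000; min R=1−1/(4·2/5)=0.3750>−1
Confirm numerically:
  x=-2.408: |R|=0.91139 <1
  x=-2.172: |R|=0.71503 <1
  x=-1.539: |R|=0.40841 <1
  x=-1.034: |R|=0.39366 <1
  x=-2.948: |R|=1.52828 >1
  x=-2.529: |R|=1.02934 >1
So |R|<1 on (-2.5000, 0).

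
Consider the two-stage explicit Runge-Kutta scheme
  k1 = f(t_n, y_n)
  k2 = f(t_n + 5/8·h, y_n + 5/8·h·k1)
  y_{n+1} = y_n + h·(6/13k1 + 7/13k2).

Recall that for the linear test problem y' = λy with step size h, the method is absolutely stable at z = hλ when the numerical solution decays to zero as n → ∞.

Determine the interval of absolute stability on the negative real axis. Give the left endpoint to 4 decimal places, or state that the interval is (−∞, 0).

With y'=λy (z=hλ):
  k1=λy_n ⇒ h·k1=z·y_n;  k2=λ(1+5/8z)y_n ⇒ h·k2=z(1+5/8z)y_n
  y_{n+1}/y_n = 1 + 6/13z + 7/13z(1+5/8z) = 1 + z + 35/104z²
  Hence R(z) = 1 + z + 35/104z².

Need |R(x)|<1, x<0.
x=-1.25: |R|=0.2758
R=1: x+35/104x²=0 ⇒ x=−104/35=-2.9714; min R=1−1/(4·35/104)=0.2571>−1
Confirm numerically:
  x=-2.820: |R|=0.85629 <1
  x=-2.295: |R|=0.47756 <1
  x=-1.641: |R|=0.26526 <1
  x=-1.530: |R|=0.25780 <1
  x=-3.306: |R|=1.37224 >1
  x=-3.189: |R|=1.23350 >1
Interval (-2.9714, 0).

z∈(-2.9714,0).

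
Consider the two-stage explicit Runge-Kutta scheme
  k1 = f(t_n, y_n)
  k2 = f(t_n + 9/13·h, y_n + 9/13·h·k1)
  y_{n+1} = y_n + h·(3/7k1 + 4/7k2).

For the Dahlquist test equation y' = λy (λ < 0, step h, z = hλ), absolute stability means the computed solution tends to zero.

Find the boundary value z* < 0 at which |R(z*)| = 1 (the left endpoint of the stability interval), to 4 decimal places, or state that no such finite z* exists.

left endpoint -2.5278.

With y'=λy (z=hλ):
  k1=λy_n ⇒ h·k1=z·y_n;  k2=λ(1+9/13z)y_n ⇒ h·k2=z(1+9/13z)y_n
  y_{n+1}/y_n = 1 + 3/7z + 4/7z(1+9/13z) = 1 + z + 36/91z²
  ⇒ R(z) = 1 + z + 36/91z².

Solve |R(x)|<1 on ℝ⁻.
x=-1.66: |R|=0.4301
R=1: x+36/91x²=0 ⇒ x=−91/36=-2.5278; min R=1−1/(4·36/91)=0.3681>−1
Confirm numerically:
  x=-2.484: |R|=0.95698 <1
  x=-2.182: |R|=0.70152 <1
  x=-1.686: |R|=0.43854 <1
  x=-1.531: |R|=0.39628 <1
  x=-2.923: |R|=1.45702 >1
  x=-2.915: |R|=1.44654 >1
  x=-2.617: |R|=1.09237 >1
So |R|<1 on (-2.5278, 0).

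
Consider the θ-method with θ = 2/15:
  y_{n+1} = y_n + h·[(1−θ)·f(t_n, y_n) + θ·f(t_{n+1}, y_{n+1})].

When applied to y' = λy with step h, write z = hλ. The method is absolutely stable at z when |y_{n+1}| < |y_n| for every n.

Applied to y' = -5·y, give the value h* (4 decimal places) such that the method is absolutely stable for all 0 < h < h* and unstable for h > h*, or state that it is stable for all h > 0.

Test eqn y'=λy, z=hλ:
  y_{n+1} = y_n + z·[13/15·y_n + 2/15·y_{n+1}] ⇒ (1 − 2/15z)y_{n+1} = (1 + 13/15z)y_n
  R(z) = (1 + 13/15z)/(1 − 2/15z).

Boundary: |R(x)|=1, x<0.
x=-1.03: |R|=0.0944
R=−1: 1+13/15x = −1+2/15x ⇒ -11/15x=2 ⇒ x=2/(-11/15)=-2.7273
Confirm numerically:
  x=-2.273: |R|=0.74435 <1
  x=-2.229: |R|=0.71832 <1
  x=-1.631: |R|=0.33967 <1
  x=-3.318: |R|=1.30033 >1
  x=-3.202: |R|=1.24397 >1
  x=-3.050: |R|=1.16825 >1
Interval (-2.7273, 0).

(-2.7273,0); λ=-5 ⇒ h* = (30/11)/5 = 0.5455.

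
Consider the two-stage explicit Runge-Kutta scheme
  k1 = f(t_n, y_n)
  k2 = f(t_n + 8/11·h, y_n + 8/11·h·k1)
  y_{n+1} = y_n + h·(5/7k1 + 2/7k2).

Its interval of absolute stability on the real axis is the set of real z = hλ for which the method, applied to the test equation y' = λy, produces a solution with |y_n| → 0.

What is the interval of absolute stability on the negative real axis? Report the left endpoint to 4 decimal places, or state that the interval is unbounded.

(-4.8125, 0).

Test eqn y'=λy, z=hλ:
  k1=λy_n ⇒ h·k1=z·y_n;  k2=λ(1+8/11z)y_n ⇒ h·k2=z(1+8/11z)y_n
  y_{n+1}/y_n = 1 + 5/7z + 2/7z(1+8/11z) = 1 + z + 16/77z²
  ⇒ R(z) = 1 + z + 16/77z².

Boundary: |R(x)|=1, x<0.
x=-0.86: |R|=0.2937
R=1: x+16/77x²=0 ⇒ x=−77/16=-4.8125; min R=1−1/(4·16/77)=-0.2031>−1
Confirm numerically:
  x=-3.999: |R|=0.32401 <1
  x=-3.896: |R|=0.25804 <1
  x=-2.328: |R|=0.20185 <1
  x=-5.168: |R|=1.38176 >1
  x=-5.157: |R|=1.36916 >1
  x=-5.057: |R|=1.25692 >1
Stable set (-4.8125, 0).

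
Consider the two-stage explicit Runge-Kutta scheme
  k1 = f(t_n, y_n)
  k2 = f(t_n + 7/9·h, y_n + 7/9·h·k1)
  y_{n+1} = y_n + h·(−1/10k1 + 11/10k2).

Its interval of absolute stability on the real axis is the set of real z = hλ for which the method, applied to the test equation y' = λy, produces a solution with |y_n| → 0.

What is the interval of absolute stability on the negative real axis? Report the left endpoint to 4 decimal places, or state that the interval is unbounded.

(-1.1688, 0).

Test eqn y'=λy, z=hλ:
  k1=λy_n ⇒ h·k1=z·y_n;  k2=λ(1+7/9z)y_n ⇒ h·k2=z(1+7/9z)y_n
  y_{n+1}/y_n = 1 − 1/10z + 11/10z(1+7/9z) = 1 + z + 77/90z²
  so R(z) = 1 + z + 77/90z².

Need |R(x)|<1, x<0.
x=-0.83: |R|=0.7594
R=1: x+77/90x²=0 ⇒ x=−90/77=-1.1688; min R=1−1/(4·77/90)=0.7078>−1
Confirm numerically:
  x=-1.101: |R|=0.93611 <1
  x=-0.976: |R|=0.83898 <1
  x=-0.844: |R|=0.76544 <1
  x=-0.705: |R|=0.72023 <1
  x=-1.508: |R|=1.43759 >1
  x=-1.381: |R|=1.25068 >1
  x=-1.316: |R|=1.16570 >1
So |R|<1 on (-1.1688, 0).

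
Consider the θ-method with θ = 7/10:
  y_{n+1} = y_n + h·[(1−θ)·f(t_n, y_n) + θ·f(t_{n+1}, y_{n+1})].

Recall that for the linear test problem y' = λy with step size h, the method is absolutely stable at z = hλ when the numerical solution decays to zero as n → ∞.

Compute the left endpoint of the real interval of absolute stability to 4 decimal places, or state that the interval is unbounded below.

unbounded; (−∞, 0).

With y'=λy (z=hλ):
  y_{n+1} = y_n + z·[3/10·y_n + 7/10·y_{n+1}] ⇒ (1 − 7/10z)y_{n+1} = (1 + 3/10z)y_n
  R(z) = (1 + 3/10z)/(1 − 7/10z).

Need |R(x)|<1, x<0.
x=-1.05: |R|=0.3948
x=-2: |R|=0.1667
x=-10: |R|=0.2500
x=-100: |R|=0.4085
θ=7/10≥1/2 ⇒ |1+3/10x|<|1−7/10x| ∀x<0 ⇒ interval (−∞,0).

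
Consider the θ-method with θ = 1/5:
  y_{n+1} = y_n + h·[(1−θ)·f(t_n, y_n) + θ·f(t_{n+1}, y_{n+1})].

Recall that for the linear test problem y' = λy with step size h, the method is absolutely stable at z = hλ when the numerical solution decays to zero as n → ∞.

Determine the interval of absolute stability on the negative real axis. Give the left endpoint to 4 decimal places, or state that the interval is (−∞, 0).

z∈(-3.3333,0).

Set f=λy, z=hλ:
  y_{n+1} = y_n + z·[4/5·y_n + 1/5·y_{n+1}] ⇒ (1 − 1/5z)y_{n+1} = (1 + 4/5z)y_n
  Hence R(z) = (1 + 4/5z)/(1 − 1/5z).

Need |R(x)|<1, x<0.
x=-0.72: |R|=0.3706
R=−1: 1+4/5x = −1+1/5x ⇒ -3/5x=2 ⇒ x=2/(-3/5)=-3.3333
Confirm numerically:
  x=-3.043: |R|=0.89171 <1
  x=-2.243: |R|=0.54839 <1
  x=-1.900: |R|=0.37681 <1
  x=-1.507: |R|=0.15798 <1
  x=-3.883: |R|=1.18564 >1
  x=-3.598: |R|=1.09235 >1
  x=-3.574: |R|=1.08421 >1
Interval (-3.3333, 0).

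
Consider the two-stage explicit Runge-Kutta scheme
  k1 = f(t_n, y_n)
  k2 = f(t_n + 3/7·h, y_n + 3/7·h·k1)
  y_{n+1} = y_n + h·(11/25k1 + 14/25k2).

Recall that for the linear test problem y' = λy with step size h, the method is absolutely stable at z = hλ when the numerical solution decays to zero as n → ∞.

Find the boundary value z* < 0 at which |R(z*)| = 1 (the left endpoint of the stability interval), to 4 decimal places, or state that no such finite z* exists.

Set f=λy, z=hλ:
  k1=λy_n ⇒ h·k1=z·y_n;  k2=λ(1+3/7z)y_n ⇒ h·k2=z(1+3/7z)y_n
  y_{n+1}/y_n = 1 + 11/25z + 14/25z(1+3/7z) = 1 + z + 6/25z²
  ⇒ R(z) = 1 + z + 6/25z².

Need |R(x)|<1, x<0.
x=-1.17: |R|=0.1585
R=1: x+6/25x²=0 ⇒ x=−25/6=-4.1667; min R=1−1/(4·6/25)=-0.0417>−1
Confirm numerically:
  x=-4.012: |R|=0.85107 <1
  x=-3.443: |R|=0.40202 <1
  x=-2.154: |R|=0.04047 <1
  x=-4.587: |R|=1.46274 >1
  x=-4.580: |R|=1.45434 >1
  x=-4.545: |R|=1.41269 >1
So |R|<1 on (-4.1667, 0).

left endpoint -4.1667.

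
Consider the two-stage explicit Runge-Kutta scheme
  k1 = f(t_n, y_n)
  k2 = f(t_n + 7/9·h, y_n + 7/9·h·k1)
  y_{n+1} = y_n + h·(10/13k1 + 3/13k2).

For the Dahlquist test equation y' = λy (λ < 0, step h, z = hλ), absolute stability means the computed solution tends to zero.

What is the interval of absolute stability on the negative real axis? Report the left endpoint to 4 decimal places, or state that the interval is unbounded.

z∈(-5.5714,0).

Test eqn y'=λy, z=hλ:
  k1=λy_n ⇒ h·k1=z·y_n;  k2=λ(1+7/9z)y_n ⇒ h·k2=z(1+7/9z)y_n
  y_{n+1}/y_n = 1 + 10/13z + 3/13z(1+7/9z) = 1 + z + 7/39z²
  R(z) = 1 + z + 7/39z².

Solve |R(x)|<1 on ℝ⁻.
x=-0.48: |R|=0.5614
R=1: x+7/39x²=0 ⇒ x=−39/7=-5.5714; min R=1−1/(4·7/39)=-0.3929>−1
Confirm numerically:
  x=-4.588: |R|=0.19016 <1
  x=-4.458: |R|=0.10909 <1
  x=-3.938: |R|=0.15454 <1
  x=-5.977: |R|=1.43509 >1
  x=-5.711: |R|=1.14307 >1
Stable set (-5.5714, 0).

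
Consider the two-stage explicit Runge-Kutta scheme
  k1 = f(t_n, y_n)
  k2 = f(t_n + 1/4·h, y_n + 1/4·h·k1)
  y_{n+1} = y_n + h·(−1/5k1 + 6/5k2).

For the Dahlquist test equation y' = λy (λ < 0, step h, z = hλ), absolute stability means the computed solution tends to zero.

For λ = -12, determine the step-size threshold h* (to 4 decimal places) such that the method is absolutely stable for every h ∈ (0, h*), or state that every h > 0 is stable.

With y'=λy (z=hλ):
  k1=λy_n ⇒ h·k1=z·y_n;  k2=λ(1+1/4z)y_n ⇒ h·k2=z(1+1/4z)y_n
  y_{n+1}/y_n = 1 − 1/5z + 6/5z(1+1/4z) = 1 + z + 3/10z²
  so R(z) = 1 + z + 3/10z².

Find x<0 with |R(x)|<1.
x=-0.89: |R|=0.3476
R=1: x+3/10x²=0 ⇒ x=−10/3=-3.3333; min R=1−1/(4·3/10)=0.1667>−1
Confirm numerically:
  x=-3.294: |R|=0.96113 <1
  x=-2.357: |R|=0.30963 <1
  x=-2.022: |R|=0.20455 <1
  x=-1.606: |R|=0.16777 <1
  x=-3.662: |R|=1.36107 >1
  x=-3.627: |R|=1.31954 >1
  x=-3.506: |R|=1.18161 >1
So |R|<1 on (-3.3333, 0).

(-3.3333,0); λ=-12 ⇒ h* = (10/3)/12 = 0.2778.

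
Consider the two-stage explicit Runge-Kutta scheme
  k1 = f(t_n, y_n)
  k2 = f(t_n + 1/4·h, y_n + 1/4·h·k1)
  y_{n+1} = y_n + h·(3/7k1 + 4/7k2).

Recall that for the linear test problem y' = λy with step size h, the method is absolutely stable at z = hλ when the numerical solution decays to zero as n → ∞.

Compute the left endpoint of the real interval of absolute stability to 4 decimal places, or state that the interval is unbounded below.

With y'=λy (z=hλ):
  k1=λy_n ⇒ h·k1=z·y_n;  k2=λ(1+1/4z)y_n ⇒ h·k2=z(1+1/4z)y_n
  y_{n+1}/y_n = 1 + 3/7z + 4/7z(1+1/4z) = 1 + z + 1/7z²
  R(z) = 1 + z + 1/7z².

Boundary: |R(x)|=1, x<0.
x=-0.86: |R|=0.2457
R=1: x+1/7x²=0 ⇒ x=−7=-7.0000; min R=1−1/(4·1/7)=-0.7500>−1
Confirm numerically:
  x=-5.605: |R|=0.11700 <1
  x=-3.448: |R|=0.74961 <1
  x=-3.234: |R|=0.73989 <1
  x=-7.278: |R|=1.28904 >1
  x=-7.222: |R|=1.22904 >1
  x=-7.095: |R|=1.09629 >1
Stable set (-7.0000, 0).

left endpoint -7.0000.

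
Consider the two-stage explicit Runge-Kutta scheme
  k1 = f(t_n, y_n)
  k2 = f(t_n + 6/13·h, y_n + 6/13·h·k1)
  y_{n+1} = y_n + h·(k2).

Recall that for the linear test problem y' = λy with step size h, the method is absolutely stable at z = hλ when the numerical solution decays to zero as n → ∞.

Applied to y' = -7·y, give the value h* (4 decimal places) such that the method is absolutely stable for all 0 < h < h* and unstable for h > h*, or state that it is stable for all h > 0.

(-2.1667,0); λ=-7 ⇒ h* = (13/6)/7 = 0.3095.

On y'=λy, z=hλ:
  k1=λy_n ⇒ h·k1=z·y_n;  k2=λ(1+6/13z)y_n ⇒ h·k2=z(1+6/13z)y_n
  y_{n+1}/y_n = 1 + z(1+6/13z) = 1 + z + 6/13z²
  R(z) = 1 + z + 6/13z².

Need |R(x)|<1, x<0.
x=-1.2: |R|=0.4646
R=1: x+6/13x²=0 ⇒ x=−13/6=-2.1667; min R=1−1/(4·6/13)=0.4583>−1
Confirm numerically:
  x=-1.960: |R|=0.81305 <1
  x=-1.236: |R|=0.46909 <1
  x=-0.996: |R|=0.46185 <1
  x=-2.579: |R|=1.49080 >1
  x=-2.522: |R|=1.41361 >1
  x=-2.421: |R|=1.28419 >1
Stable set (-2.1667, 0).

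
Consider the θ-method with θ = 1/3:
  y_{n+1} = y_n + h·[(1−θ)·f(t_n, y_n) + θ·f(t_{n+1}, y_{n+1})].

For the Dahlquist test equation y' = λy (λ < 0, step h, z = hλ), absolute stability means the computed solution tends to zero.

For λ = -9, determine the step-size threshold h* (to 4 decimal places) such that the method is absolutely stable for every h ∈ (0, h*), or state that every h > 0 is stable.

On y'=λy, z=hλ:
  y_{n+1} = y_n + z·[2/3·y_n + 1/3·y_{n+1}] ⇒ (1 − 1/3z)y_{n+1} = (1 + 2/3z)y_n
  ⇒ R(z) = (1 + 2/3z)/(1 − 1/3z).

Find x<0 with |R(x)|<1.
x=-0.62: |R|=0.4862
R=−1: 1+2/3x = −1+1/3x ⇒ -1/3x=2 ⇒ x=2/(-1/3)=-6.0000
Confirm numerically:
  x=-5.613: |R|=0.95507 <1
  x=-4.651: |R|=0.82368 <1
  x=-3.821: |R|=0.68055 <1
  x=-6.249: |R|=1.02692 >1
  x=-6.146: |R|=1.01596 >1
So |R|<1 on (-6.0000, 0).

(-6.0000,0); λ=-9 ⇒ h* = (6)/9 = 0.6667.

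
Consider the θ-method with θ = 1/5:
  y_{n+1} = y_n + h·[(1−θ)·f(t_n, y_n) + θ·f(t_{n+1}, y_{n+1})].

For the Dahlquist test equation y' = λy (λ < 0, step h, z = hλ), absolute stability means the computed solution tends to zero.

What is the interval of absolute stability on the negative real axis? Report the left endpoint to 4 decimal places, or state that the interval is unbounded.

z∈(-3.3333,0).

Set f=λy, z=hλ:
  y_{n+1} = y_n + z·[4/5·y_n + 1/5·y_{n+1}] ⇒ (1 − 1/5z)y_{n+1} = (1 + 4/5z)y_n
  Hence R(z) = (1 + 4/5z)/(1 − 1/5z).

Boundary: |R(x)|=1, x<0.
x=-1.63: |R|=0.2293
R=−1: 1+4/5x = −1+1/5x ⇒ -3/5x=2 ⇒ x=2/(-3/5)=-3.3333
Confirm numerically:
  x=-3.275: |R|=0.97885 <1
  x=-3.116: |R|=0.91966 <1
  x=-2.505: |R|=0.66889 <1
  x=-2.441: |R|=0.64024 <1
  x=-3.916: |R|=1.19605 >1
  x=-3.674: |R|=1.11782 >1
Stable set (-3.3333, 0).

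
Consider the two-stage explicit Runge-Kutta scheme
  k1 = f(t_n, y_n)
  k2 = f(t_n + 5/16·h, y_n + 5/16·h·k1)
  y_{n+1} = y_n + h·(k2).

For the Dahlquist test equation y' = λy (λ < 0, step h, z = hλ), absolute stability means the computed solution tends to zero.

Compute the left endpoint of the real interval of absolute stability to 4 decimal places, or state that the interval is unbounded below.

z* = -3.2000.

With y'=λy (z=hλ):
  k1=λy_n ⇒ h·k1=z·y_n;  k2=λ(1+5/16z)y_n ⇒ h·k2=z(1+5/16z)y_n
  y_{n+1}/y_n = 1 + z(1+5/16z) = 1 + z + 5/16z²
  R(z) = 1 + z + 5/16z².

Need |R(x)|<1, x<0.
x=-1.67: |R|=0.2015
R=1: x+5/16x²=0 ⇒ x=−16/5=-3.2000; min R=1−1/(4·5/16)=0.2000>−1
Confirm numerically:
  x=-3.069: |R|=0.87436 <1
  x=-2.108: |R|=0.28065 <1
  x=-1.585: |R|=0.20007 <1
  x=-1.576: |R|=0.20018 <1
  x=-3.526: |R|=1.35921 >1
  x=-3.496: |R|=1.32338 >1
  x=-3.494: |R|=1.32101 >1
So |R|<1 on (-3.2000, 0).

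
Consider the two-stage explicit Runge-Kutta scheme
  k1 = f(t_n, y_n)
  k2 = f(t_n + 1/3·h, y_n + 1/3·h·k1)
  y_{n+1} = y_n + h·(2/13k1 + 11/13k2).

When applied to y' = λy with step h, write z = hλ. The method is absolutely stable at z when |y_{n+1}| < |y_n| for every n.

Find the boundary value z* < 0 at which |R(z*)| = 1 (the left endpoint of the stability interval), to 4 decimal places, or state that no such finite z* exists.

z* = -3.5455.

On y'=λy, z=hλ:
  k1=λy_n ⇒ h·k1=z·y_n;  k2=λ(1+1/3z)y_n ⇒ h·k2=z(1+1/3z)y_n
  y_{n+1}/y_n = 1 + 2/13z + 11/13z(1+1/3z) = 1 + z + 11/39z²
  R(z) = 1 + z + 11/39z².

Solve |R(x)|<1 on ℝ⁻.
x=-0.66: |R|=0.4629
R=1: x+11/39x²=0 ⇒ x=−39/11=-3.5455; min R=1−1/(4·11/39)=0.1136>−1
Confirm numerically:
  x=-3.435: |R|=0.89299 <1
  x=-2.892: |R|=0.46698 <1
  x=-1.633: |R|=0.11914 <1
  x=-1.464: |R|=0.14052 <1
  x=-3.775: |R|=1.24441 >1
  x=-3.760: |R|=1.22753 >1
  x=-3.657: |R|=1.11505 >1
Interval (-3.5455, 0).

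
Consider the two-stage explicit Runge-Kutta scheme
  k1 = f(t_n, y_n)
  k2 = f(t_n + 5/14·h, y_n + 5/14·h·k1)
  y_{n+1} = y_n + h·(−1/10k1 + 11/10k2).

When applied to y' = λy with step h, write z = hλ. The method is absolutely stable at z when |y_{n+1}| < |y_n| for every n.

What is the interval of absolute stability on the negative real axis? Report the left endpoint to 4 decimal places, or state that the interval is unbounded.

(-2.5455, 0).

Set f=λy, z=hλ:
  k1=λy_n ⇒ h·k1=z·y_n;  k2=λ(1+5/14z)y_n ⇒ h·k2=z(1+5/14z)y_n
  y_{n+1}/y_n = 1 − 1/10z + 11/10z(1+5/14z) = 1 + z + 11/28z²
  Hence R(z) = 1 + z + 11/28z².

Find x<0 with |R(x)|<1.
x=-1.4: |R|=0.3700
R=1: x+11/28x²=0 ⇒ x=−28/11=-2.5455; min R=1−1/(4·11/28)=0.3636>−1
Confirm numerically:
  x=-2.376: |R|=0.84183 <1
  x=-1.977: |R|=0.55849 <1
  x=-1.264: |R|=0.36367 <1
  x=-3.094: |R|=1.66676 >1
  x=-2.772: |R|=1.24671 >1
So |R|<1 on (-2.5455, 0).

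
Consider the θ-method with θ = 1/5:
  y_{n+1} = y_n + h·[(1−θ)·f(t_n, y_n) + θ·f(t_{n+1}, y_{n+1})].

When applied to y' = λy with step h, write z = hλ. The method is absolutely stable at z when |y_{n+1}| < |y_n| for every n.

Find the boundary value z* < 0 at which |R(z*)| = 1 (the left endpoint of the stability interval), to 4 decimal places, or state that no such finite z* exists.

Set f=λy, z=hλ:
  y_{n+1} = y_n + z·[4/5·y_n + 1/5·y_{n+1}] ⇒ (1 − 1/5z)y_{n+1} = (1 + 4/5z)y_n
  Hence R(z) = (1 + 4/5z)/(1 − 1/5z).

Need |R(x)|<1, x<0.
x=-1.38: |R|=0.0815
R=−1: 1+4/5x = −1+1/5x ⇒ -3/5x=2 ⇒ x=2/(-3/5)=-3.3333
Confirm numerically:
  x=-3.268: |R|=0.97629 <1
  x=-3.250: |R|=0.96970 <1
  x=-3.075: |R|=0.90402 <1
  x=-1.472: |R|=0.13721 <1
  x=-3.548: |R|=1.07534 >1
  x=-3.354: |R|=1.00742 >1
Interval (-3.3333, 0).

left endpoint -3.3333.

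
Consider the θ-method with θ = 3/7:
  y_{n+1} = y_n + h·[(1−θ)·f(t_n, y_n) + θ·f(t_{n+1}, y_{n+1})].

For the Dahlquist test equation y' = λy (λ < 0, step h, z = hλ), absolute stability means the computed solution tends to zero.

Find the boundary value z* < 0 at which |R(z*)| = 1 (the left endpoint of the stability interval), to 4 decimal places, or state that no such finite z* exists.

With y'=λy (z=hλ):
  y_{n+1} = y_n + z·[4/7·y_n + 3/7·y_{n+1}] ⇒ (1 − 3/7z)y_{n+1} = (1 + 4/7z)y_n
  ⇒ R(z) = (1 + 4/7z)/(1 − 3/7z).

Need |R(x)|<1, x<0.
x=-1.21: |R|=0.2032
R=−1: 1+4/7x = −1+3/7x ⇒ -1/7x=2 ⇒ x=2/(-1/7)=-14.0000
Confirm numerically:
  x=-11.604: |R|=0.94270 <1
  x=-8.948: |R|=0.85073 <1
  x=-8.306: |R|=0.82161 <1
  x=-6.364: |R|=0.70734 <1
  x=-14.440: |R|=1.00874 >1
  x=-14.409: |R|=1.00814 >1
  x=-14.391: |R|=1.00779 >1
Interval (-14.0000, 0).

z* = -14.0000.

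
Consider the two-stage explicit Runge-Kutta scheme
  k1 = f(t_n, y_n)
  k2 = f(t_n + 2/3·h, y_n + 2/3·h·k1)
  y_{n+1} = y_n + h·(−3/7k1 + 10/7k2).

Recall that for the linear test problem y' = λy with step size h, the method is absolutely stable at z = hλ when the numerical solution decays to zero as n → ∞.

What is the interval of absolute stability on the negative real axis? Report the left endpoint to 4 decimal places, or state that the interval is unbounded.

(-1.0500, 0).

On y'=λy, z=hλ:
  k1=λy_n ⇒ h·k1=z·y_n;  k2=λ(1+2/3z)y_n ⇒ h·k2=z(1+2/3z)y_n
  y_{n+1}/y_n = 1 − 3/7z + 10/7z(1+2/3z) = 1 + z + 20/21z²
  Hence R(z) = 1 + z + 20/21z².

Need |R(x)|<1, x<0.
x=-1.39: |R|=1.4501
R=1: x+20/21x²=0 ⇒ x=−21/20=-1.0500; min R=1−1/(4·20/21)=0.7375>−1
Confirm numerically:
  x=-1.024: |R|=0.97464 <1
  x=-0.664: |R|=0.75590 <1
  x=-0.553: |R|=0.73825 <1
  x=-1.295: |R|=1.30217 >1
  x=-1.160: |R|=1.12152 >1
Stable set (-1.0500, 0).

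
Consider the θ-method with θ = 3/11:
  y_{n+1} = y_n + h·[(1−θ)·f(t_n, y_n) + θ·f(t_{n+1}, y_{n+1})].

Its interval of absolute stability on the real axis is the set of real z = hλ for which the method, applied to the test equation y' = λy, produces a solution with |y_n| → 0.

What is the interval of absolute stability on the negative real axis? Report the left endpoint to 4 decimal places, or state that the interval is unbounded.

Test eqn y'=λy, z=hλ:
  y_{n+1} = y_n + z·[8/11·y_n + 3/11·y_{n+1}] ⇒ (1 − 3/11z)y_{n+1} = (1 + 8/11z)y_n
  Hence R(z) = (1 + 8/11z)/(1 − 3/11z).

Boundary: |R(x)|=1, x<0.
x=-0.37: |R|=0.6639
R=−1: 1+8/11x = −1+3/11x ⇒ -5/11x=2 ⇒ x=2/(-5/11)=-4.4000
Confirm numerically:
  x=-3.589: |R|=0.81371 <1
  x=-3.342: |R|=0.74841 <1
  x=-2.832: |R|=0.59787 <1
  x=-4.621: |R|=1.04444 >1
  x=-4.605: |R|=1.04131 >1
  x=-4.565: |R|=1.03341 >1
Interval (-4.4000, 0).

z∈(-4.4000,0).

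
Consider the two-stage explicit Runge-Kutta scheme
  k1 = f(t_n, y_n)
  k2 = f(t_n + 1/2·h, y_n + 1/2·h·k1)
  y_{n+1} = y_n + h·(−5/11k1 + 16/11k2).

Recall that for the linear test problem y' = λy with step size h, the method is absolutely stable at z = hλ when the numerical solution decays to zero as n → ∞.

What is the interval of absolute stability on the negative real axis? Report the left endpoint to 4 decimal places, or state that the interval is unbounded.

(-1.3750, 0).

Test eqn y'=λy, z=hλ:
  k1=λy_n ⇒ h·k1=z·y_n;  k2=λ(1+1/2z)y_n ⇒ h·k2=z(1+1/2z)y_n
  y_{n+1}/y_n = 1 − 5/11z + 16/11z(1+1/2z) = 1 + z + 8/11z²
  ⇒ R(z) = 1 + z + 8/11z².

Find x<0 with |R(x)|<1.
x=-1.77: |R|=1.5085
R=1: x+8/11x²=0 ⇒ x=−11/8=-1.3750; min R=1−1/(4·8/11)=0.6562>−1
Confirm numerically:
  x=-1.275: |R|=0.90727 <1
  x=-1.141: |R|=0.80582 <1
  x=-0.821: |R|=0.66921 <1
  x=-0.753: |R|=0.65937 <1
  x=-1.750: |R|=1.47727 >1
  x=-1.742: |R|=1.46496 >1
  x=-1.596: |R|=1.25652 >1
Stable set (-1.3750, 0).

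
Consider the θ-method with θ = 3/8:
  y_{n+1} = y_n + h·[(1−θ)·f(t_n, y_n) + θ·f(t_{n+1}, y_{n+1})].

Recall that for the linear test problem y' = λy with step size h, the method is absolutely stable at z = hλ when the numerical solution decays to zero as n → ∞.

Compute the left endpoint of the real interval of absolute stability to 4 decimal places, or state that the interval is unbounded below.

left endpoint -8.0000.

Set f=λy, z=hλ:
  y_{n+1} = y_n + z·[5/8·y_n + 3/8·y_{n+1}] ⇒ (1 − 3/8z)y_{n+1} = (1 + 5/8z)y_n
  R(z) = (1 + 5/8z)/(1 − 3/8z).

Boundary: |R(x)|=1, x<0.
x=-1.21: |R|=0.1677
R=−1: 1+5/8x = −1+3/8x ⇒ -1/4x=2 ⇒ x=2/(-1/4)=-8.0000
Confirm numerically:
  x=-6.950: |R|=0.92721 <1
  x=-6.453: |R|=0.88691 <1
  x=-3.779: |R|=0.56343 <1
  x=-8.491: |R|=1.02934 >1
  x=-8.458: |R|=1.02745 >1
  x=-8.127: |R|=1.00784 >1
Stable set (-8.0000, 0).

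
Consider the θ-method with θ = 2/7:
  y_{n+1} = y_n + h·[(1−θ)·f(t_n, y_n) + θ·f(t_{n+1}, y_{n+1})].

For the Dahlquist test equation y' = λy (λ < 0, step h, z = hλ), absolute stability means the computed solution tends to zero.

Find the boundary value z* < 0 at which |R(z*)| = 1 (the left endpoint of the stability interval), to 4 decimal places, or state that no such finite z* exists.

On y'=λy, z=hλ:
  y_{n+1} = y_n + z·[5/7·y_n + 2/7·y_{n+1}] ⇒ (1 − 2/7z)y_{n+1} = (1 + 5/7z)y_n
  Hence R(z) = (1 + 5/7z)/(1 − 2/7z).

Boundary: |R(x)|=1, x<0.
x=-1.23: |R|=0.0899
R=−1: 1+5/7x = −1+2/7x ⇒ -3/7x=2 ⇒ x=2/(-3/7)=-4.6667
Confirm numerically:
  x=-3.440: |R|=0.73487 <1
  x=-2.878: |R|=0.57934 <1
  x=-2.576: |R|=0.48387 <1
  x=-5.251: |R|=1.10016 >1
  x=-5.220: |R|=1.09518 >1
  x=-4.821: |R|=1.02782 >1
Interval (-4.6667, 0).

left endpoint -4.6667.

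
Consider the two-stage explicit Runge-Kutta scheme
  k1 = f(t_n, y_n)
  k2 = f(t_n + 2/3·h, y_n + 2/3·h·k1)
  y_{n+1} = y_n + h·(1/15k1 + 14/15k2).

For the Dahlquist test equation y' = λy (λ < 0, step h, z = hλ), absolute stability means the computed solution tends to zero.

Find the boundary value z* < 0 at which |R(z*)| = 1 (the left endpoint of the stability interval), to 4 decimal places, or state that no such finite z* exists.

Set f=λy, z=hλ:
  k1=λy_n ⇒ h·k1=z·y_n;  k2=λ(1+2/3z)y_n ⇒ h·k2=z(1+2/3z)y_n
  y_{n+1}/y_n = 1 + 1/15z + 14/15z(1+2/3z) = 1 + z + 28/45z²
  Hence R(z) = 1 + z + 28/45z².

Find x<0 with |R(x)|<1.
x=-0.59: |R|=0.6266
R=1: x+28/45x²=0 ⇒ x=−45/28=-1.6071; min R=1−1/(4·28/45)=0.5982>−1
Confirm numerically:
  x=-1.270: |R|=0.73358 <1
  x=-0.862: |R|=0.60034 <1
  x=-0.784: |R|=0.59845 <1
  x=-0.719: |R|=0.60266 <1
  x=-2.182: |R|=1.78048 >1
  x=-1.655: |R|=1.04928 >1
Interval (-1.6071, 0).

left endpoint -1.6071.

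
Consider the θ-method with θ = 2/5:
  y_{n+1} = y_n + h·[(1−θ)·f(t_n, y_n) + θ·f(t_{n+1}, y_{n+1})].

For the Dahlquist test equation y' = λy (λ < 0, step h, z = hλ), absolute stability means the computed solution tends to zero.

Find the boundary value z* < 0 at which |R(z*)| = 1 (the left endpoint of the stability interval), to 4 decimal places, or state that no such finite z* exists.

Set f=λy, z=hλ:
  y_{n+1} = y_n + z·[3/5·y_n + 2/5·y_{n+1}] ⇒ (1 − 2/5z)y_{n+1} = (1 + 3/5z)y_n
  R(z) = (1 + 3/5z)/(1 − 2/5z).

Boundary: |R(x)|=1, x<0.
x=-1.55: |R|=0.0432
R=−1: 1+3/5x = −1+2/5x ⇒ -1/5x=2 ⇒ x=2/(-1/5)=-10.0000
Confirm numerically:
  x=-8.547: |R|=0.93424 <1
  x=-8.103: |R|=0.91054 <1
  x=-7.457: |R|=0.87230 <1
  x=-4.157: |R|=0.56114 <1
  x=-10.531: |R|=1.02037 >1
  x=-10.296: |R|=1.01157 >1
  x=-10.252: |R|=1.00988 >1
So |R|<1 on (-10.0000, 0).

left endpoint -10.0000.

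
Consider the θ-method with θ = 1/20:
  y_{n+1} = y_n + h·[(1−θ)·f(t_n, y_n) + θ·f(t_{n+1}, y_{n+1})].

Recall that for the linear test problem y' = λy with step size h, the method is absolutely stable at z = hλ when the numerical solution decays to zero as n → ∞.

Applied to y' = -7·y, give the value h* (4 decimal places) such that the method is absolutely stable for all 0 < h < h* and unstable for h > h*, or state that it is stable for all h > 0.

(-2.2222,0); λ=-7 ⇒ h* = (20/9)/7 = 0.3175.

Set f=λy, z=hλ:
  y_{n+1} = y_n + z·[19/20·y_n + 1/20·y_{n+1}] ⇒ (1 − 1/20z)y_{n+1} = (1 + 19/20z)y_n
  so R(z) = (1 + 19/20z)/(1 − 1/20z).

Boundary: |R(x)|=1, x<0.
x=-1.71: |R|=0.5753
R=−1: 1+19/20x = −1+1/20x ⇒ -9/10x=2 ⇒ x=2/(-9/10)=-2.2222
Confirm numerically:
  x=-1.877: |R|=0.71596 <1
  x=-1.707: |R|=0.57276 <1
  x=-1.235: |R|=0.16317 <1
  x=-2.630: |R|=1.32435 >1
  x=-2.480: |R|=1.20641 >1
  x=-2.391: |R|=1.13568 >1
So |R|<1 on (-2.2222, 0).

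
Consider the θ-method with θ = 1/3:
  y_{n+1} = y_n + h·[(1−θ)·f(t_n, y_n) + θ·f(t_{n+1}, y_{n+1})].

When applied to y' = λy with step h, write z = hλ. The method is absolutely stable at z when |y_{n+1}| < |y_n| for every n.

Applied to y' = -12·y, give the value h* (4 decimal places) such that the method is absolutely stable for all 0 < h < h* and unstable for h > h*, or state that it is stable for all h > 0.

(-6.0000,0); λ=-12 ⇒ h* = (6)/12 = 0.5000.

On y'=λy, z=hλ:
  y_{n+1} = y_n + z·[2/3·y_n + 1/3·y_{n+1}] ⇒ (1 − 1/3z)y_{n+1} = (1 + 2/3z)y_n
  R(z) = (1 + 2/3z)/(1 − 1/3z).

Boundary: |R(x)|=1, x<0.
x=-0.89: |R|=0.3136
R=−1: 1+2/3x = −1+1/3x ⇒ -1/3x=2 ⇒ x=2/(-1/3)=-6.0000
Confirm numerically:
  x=-5.672: |R|=0.96218 <1
  x=-4.427: |R|=0.78821 <1
  x=-3.058: |R|=0.51436 <1
  x=-2.582: |R|=0.38767 <1
  x=-6.496: |R|=1.05223 >1
  x=-6.305: |R|=1.03278 >1
  x=-6.304: |R|=1.03267 >1
So |R|<1 on (-6.0000, 0).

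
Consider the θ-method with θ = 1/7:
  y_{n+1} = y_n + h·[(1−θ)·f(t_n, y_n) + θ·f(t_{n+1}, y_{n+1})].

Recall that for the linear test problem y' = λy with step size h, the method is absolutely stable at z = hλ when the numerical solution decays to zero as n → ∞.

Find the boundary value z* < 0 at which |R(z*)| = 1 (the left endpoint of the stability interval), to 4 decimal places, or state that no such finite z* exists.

z* = -2.8000.

Set f=λy, z=hλ:
  y_{n+1} = y_n + z·[6/7·y_n + 1/7·y_{n+1}] ⇒ (1 − 1/7z)y_{n+1} = (1 + 6/7z)y_n
  so R(z) = (1 + 6/7z)/(1 − 1/7z).

Find x<0 with |R(x)|<1.
x=-1.43: |R|=0.1874
R=−1: 1+6/7x = −1+1/7x ⇒ -5/7x=2 ⇒ x=2/(-5/7)=-2.8000
Confirm numerically:
  x=-1.835: |R|=0.45388 <1
  x=-1.795: |R|=0.42865 <1
  x=-1.606: |R|=0.30630 <1
  x=-1.434: |R|=0.19018 <1
  x=-3.305: |R|=1.24503 >1
  x=-2.916: |R|=1.05849 >1
Stable set (-2.8000, 0).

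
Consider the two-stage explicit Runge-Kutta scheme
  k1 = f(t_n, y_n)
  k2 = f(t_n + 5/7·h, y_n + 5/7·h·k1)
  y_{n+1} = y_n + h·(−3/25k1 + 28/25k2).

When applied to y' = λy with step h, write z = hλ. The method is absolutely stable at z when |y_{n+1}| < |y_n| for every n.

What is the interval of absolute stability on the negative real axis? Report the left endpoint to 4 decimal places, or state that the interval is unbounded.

(-1.2500, 0).

Set f=λy, z=hλ:
  k1=λy_n ⇒ h·k1=z·y_n;  k2=λ(1+5/7z)y_n ⇒ h·k2=z(1+5/7z)y_n
  y_{n+1}/y_n = 1 − 3/25z + 28/25z(1+5/7z) = 1 + z + 4/5z²
  so R(z) = 1 + z + 4/5z².

Solve |R(x)|<1 on ℝ⁻.
x=-1.71: |R|=1.6293
R=1: x+4/5x²=0 ⇒ x=−5/4=-1.2500; min R=1−1/(4·4/5)=0.6875>−1
Confirm numerically:
  x=-1.218: |R|=0.96882 <1
  x=-1.158: |R|=0.91477 <1
  x=-0.813: |R|=0.71578 <1
  x=-1.674: |R|=1.56782 >1
  x=-1.507: |R|=1.30984 >1
  x=-1.378: |R|=1.14111 >1
Interval (-1.2500, 0).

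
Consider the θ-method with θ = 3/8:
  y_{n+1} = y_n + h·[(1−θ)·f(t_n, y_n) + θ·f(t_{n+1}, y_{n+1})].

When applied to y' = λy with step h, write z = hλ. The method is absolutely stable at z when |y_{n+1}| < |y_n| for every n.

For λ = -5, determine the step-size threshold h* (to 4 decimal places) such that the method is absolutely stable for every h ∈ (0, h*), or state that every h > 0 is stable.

Test eqn y'=λy, z=hλ:
  y_{n+1} = y_n + z·[5/8·y_n + 3/8·y_{n+1}] ⇒ (1 − 3/8z)y_{n+1} = (1 + 5/8z)y_n
  so R(z) = (1 + 5/8z)/(1 − 3/8z).

Need |R(x)|<1, x<0.
x=-1.03: |R|=0.2570
R=−1: 1+5/8x = −1+3/8x ⇒ -1/4x=2 ⇒ x=2/(-1/4)=-8.0000
Confirm numerically:
  x=-7.784: |R|=0.98622 <1
  x=-6.016: |R|=0.84767 <1
  x=-4.931: |R|=0.73071 <1
  x=-3.673: |R|=0.54498 <1
  x=-8.558: |R|=1.03314 >1
  x=-8.465: |R|=1.02785 >1
  x=-8.456: |R|=1.02733 >1
Interval (-8.0000, 0).

(-8.0000,0); λ=-5 ⇒ h* = (8)/5 = 1.6000.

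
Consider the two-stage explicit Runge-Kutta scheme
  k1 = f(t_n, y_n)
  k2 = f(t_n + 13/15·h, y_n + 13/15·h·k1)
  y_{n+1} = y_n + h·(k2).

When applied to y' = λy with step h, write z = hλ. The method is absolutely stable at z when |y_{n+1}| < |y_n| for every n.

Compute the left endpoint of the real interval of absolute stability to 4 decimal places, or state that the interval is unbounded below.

left endpoint -1.1538.

On y'=λy, z=hλ:
  k1=λy_n ⇒ h·k1=z·y_n;  k2=λ(1+13/15z)y_n ⇒ h·k2=z(1+13/15z)y_n
  y_{n+1}/y_n = 1 + z(1+13/15z) = 1 + z + 13/15z²
  so R(z) = 1 + z + 13/15z².

Find x<0 with |R(x)|<1.
x=-1.02: |R|=0.8817
R=1: x+13/15x²=0 ⇒ x=−15/13=-1.1538; min R=1−1/(4·13/15)=0.7115>−1
Confirm numerically:
  x=-1.025: |R|=0.88554 <1
  x=-0.992: |R|=0.86086 <1
  x=-0.952: |R|=0.83346 <1
  x=-1.712: |R|=1.82815 >1
  x=-1.179: |R|=1.02570 >1
Interval (-1.1538, 0).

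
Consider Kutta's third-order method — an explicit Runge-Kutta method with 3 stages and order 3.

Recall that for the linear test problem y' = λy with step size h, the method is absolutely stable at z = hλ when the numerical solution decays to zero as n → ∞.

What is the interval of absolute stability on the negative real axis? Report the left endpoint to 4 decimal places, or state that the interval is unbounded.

Set f=λy, z=hλ:
  order 3, 3-stage ⇒ R(z)=1+z+z^2/2+z^3/6
  (e.g. R(-1.14)=0.26288, |R|=0.26288)

Boundary: |R(x)|=1, x<0.
x=-1.14: |R|=0.2629
|R(-2.41)|=0.8389 |R(-2.31)|=0.6963 |R(-1.63)|=0.0233
Bisect:
  x_lo=-3.3379 |R|=2.9654  x_hi=-0.1695 |R|=0.8441
  mid=-1.75368 |R|=0.11486 →hi
  mid=-2.54580 |R|=1.05517 →lo
  mid=-2.14974 |R|=0.49484 →hi
  mid=-2.34777 |R|=0.74858 →hi
  mid=-2.44678 |R|=0.89479 →hi
  mid=-2.49629 |R|=0.97315 →hi
  mid=-2.52104 |R|=1.01369 →lo
  mid=-2.50867 |R|=0.99330 →hi
  ...
  [-2.51292,-2.51273] ⇒ x*=-2.5127
Stable set (-2.5127, 0).

z∈(-2.5127,0).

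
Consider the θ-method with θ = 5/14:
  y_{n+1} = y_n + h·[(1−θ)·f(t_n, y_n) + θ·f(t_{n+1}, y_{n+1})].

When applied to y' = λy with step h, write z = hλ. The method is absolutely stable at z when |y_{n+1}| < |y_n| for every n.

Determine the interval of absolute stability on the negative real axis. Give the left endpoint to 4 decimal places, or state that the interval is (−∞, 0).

With y'=λy (z=hλ):
  y_{n+1} = y_n + z·[9/14·y_n + 5/14·y_{n+1}] ⇒ (1 − 5/14z)y_{n+1} = (1 + 9/14z)y_n
  Hence R(z) = (1 + 9/14z)/(1 − 5/14z).

Find x<0 with |R(x)|<1.
x=-1.24: |R|=0.1406
R=−1: 1+9/14x = −1+5/14x ⇒ -2/7x=2 ⇒ x=2/(-2/7)=-7.0000
Confirm numerically:
  x=-6.974: |R|=0.99787 <1
  x=-6.878: |R|=0.98992 <1
  x=-5.033: |R|=0.79911 <1
  x=-3.299: |R|=0.51454 <1
  x=-7.538: |R|=1.04163 >1
  x=-7.506: |R|=1.03928 >1
  x=-7.463: |R|=1.03609 >1
So |R|<1 on (-7.0000, 0).

(-7.0000, 0).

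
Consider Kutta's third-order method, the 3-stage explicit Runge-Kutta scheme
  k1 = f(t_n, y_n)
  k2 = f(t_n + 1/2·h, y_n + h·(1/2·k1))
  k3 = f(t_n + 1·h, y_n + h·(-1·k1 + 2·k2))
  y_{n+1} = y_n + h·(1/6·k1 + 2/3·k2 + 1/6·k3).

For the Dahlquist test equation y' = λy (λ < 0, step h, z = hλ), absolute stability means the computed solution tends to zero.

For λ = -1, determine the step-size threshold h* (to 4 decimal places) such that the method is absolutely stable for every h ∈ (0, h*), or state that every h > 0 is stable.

With y'=λy (z=hλ):
  order 3, 3-stage ⇒ R(z)=1+z+z^2/2+z^3/6
  (e.g. R(-0.89)=0.38856, |R|=0.38856)

Solve |R(x)|<1 on ℝ⁻.
x=-0.89: |R|=0.3886
|R(-2.74)|=1.4147 |R(-1.53)|=0.0435 |R(-0.73)|=0.4716
Bisect:
  x_lo=-2.8842 |R|=1.7238  x_hi=-0.3318 |R|=0.7172
  mid=-1.60800 |R|=0.00813 →hi
  mid=-2.24612 |R|=0.61223 →hi
  mid=-2.56518 |R|=1.08832 →lo
  mid=-2.40565 |R|=0.83239 →hi
  mid=-2.48542 |R|=0.95563 →hi
  mid=-2.52530 |R|=1.02077 →lo
  mid=-2.50536 |R|=0.98790 →hi
  ...
  [-2.51284,-2.51268] ⇒ x*=-2.5127
Interval (-2.5127, 0).

(-2.5127,0); λ=-1 ⇒ h* = 2.5127.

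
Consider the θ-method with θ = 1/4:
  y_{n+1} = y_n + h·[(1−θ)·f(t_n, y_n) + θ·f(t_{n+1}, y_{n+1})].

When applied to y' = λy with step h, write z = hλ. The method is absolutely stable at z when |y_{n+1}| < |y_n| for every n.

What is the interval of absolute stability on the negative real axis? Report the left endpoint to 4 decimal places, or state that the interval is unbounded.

With y'=λy (z=hλ):
  y_{n+1} = y_n + z·[3/4·y_n + 1/4·y_{n+1}] ⇒ (1 − 1/4z)y_{n+1} = (1 + 3/4z)y_n
  R(z) = (1 + 3/4z)/(1 − 1/4z).

Solve |R(x)|<1 on ℝ⁻.
x=-0.64: |R|=0.4483
R=−1: 1+3/4x = −1+1/4x ⇒ -1/2x=2 ⇒ x=2/(-1/2)=-4.0000
Confirm numerically:
  x=-3.338: |R|=0.81957 <1
  x=-2.764: |R|=0.63454 <1
  x=-2.332: |R|=0.47315 <1
  x=-4.350: |R|=1.08383 >1
  x=-4.155: |R|=1.03801 >1
  x=-4.059: |R|=1.01464 >1
Interval (-4.0000, 0).

(-4.0000, 0).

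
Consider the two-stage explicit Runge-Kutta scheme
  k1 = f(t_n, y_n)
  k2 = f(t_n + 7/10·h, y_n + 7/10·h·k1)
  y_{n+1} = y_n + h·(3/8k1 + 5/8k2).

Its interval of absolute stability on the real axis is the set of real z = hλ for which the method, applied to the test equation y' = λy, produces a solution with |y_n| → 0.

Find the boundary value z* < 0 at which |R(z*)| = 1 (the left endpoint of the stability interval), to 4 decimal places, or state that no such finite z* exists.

z* = -2.2857.

Set f=λy, z=hλ:
  k1=λy_n ⇒ h·k1=z·y_n;  k2=λ(1+7/10z)y_n ⇒ h·k2=z(1+7/10z)y_n
  y_{n+1}/y_n = 1 + 3/8z + 5/8z(1+7/10z) = 1 + z + 7/16z²
  so R(z) = 1 + z + 7/16z².

Find x<0 with |R(x)|<1.
x=-1.51: |R|=0.4875
R=1: x+7/16x²=0 ⇒ x=−16/7=-2.2857; min R=1−1/(4·7/16)=0.4286>−1
Confirm numerically:
  x=-2.151: |R|=0.87323 <1
  x=-1.584: |R|=0.51371 <1
  x=-1.490: |R|=0.48129 <1
  x=-1.311: |R|=0.44094 <1
  x=-2.649: |R|=1.42103 >1
  x=-2.508: |R|=1.24390 >1
  x=-2.500: |R|=1.23438 >1
Interval (-2.2857, 0).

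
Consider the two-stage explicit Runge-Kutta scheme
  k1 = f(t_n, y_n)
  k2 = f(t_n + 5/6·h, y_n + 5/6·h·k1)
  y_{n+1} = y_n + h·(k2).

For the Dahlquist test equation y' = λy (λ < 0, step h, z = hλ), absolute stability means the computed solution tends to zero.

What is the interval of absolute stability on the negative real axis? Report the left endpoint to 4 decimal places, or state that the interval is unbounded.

(-1.2000, 0).

Test eqn y'=λy, z=hλ:
  k1=λy_n ⇒ h·k1=z·y_n;  k2=λ(1+5/6z)y_n ⇒ h·k2=z(1+5/6z)y_n
  y_{n+1}/y_n = 1 + z(1+5/6z) = 1 + z + 5/6z²
  so R(z) = 1 + z + 5/6z².

Need |R(x)|<1, x<0.
x=-0.91: |R|=0.7801
R=1: x+5/6x²=0 ⇒ x=−6/5=-1.2000; min R=1−1/(4·5/6)=0.7000>−1
Confirm numerically:
  x=-0.994: |R|=0.82936 <1
  x=-0.664: |R|=0.70341 <1
  x=-0.609: |R|=0.70007 <1
  x=-0.588: |R|=0.70012 <1
  x=-1.607: |R|=1.54504 >1
  x=-1.292: |R|=1.09905 >1
Stable set (-1.2000, 0).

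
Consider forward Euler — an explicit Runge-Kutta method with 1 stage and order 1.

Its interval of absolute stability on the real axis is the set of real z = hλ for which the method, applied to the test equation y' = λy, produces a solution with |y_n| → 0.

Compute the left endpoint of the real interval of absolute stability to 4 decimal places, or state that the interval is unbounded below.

With y'=λy (z=hλ):
  order 1, 1-stage ⇒ R(z)=1+z
  (e.g. R(-1.36)=-0.36000, |R|=0.36000)

Boundary: |R(x)|=1, x<0.
x=-1.36: |R|=0.3600
|R(-1.73)|=0.7300 |R(-1.7)|=0.7000 |R(-0.62)|=0.3800
Bisect:
  x_lo=-2.3825 |R|=1.3825  x_hi=-0.1676 |R|=0.8324
  mid=-1.27503 |R|=0.27503 →hi
  mid=-1.82874 |R|=0.82874 →hi
  mid=-2.10560 |R|=1.10560 →lo
  mid=-1.96717 |R|=0.96717 →hi
  mid=-2.03639 |R|=1.03639 →lo
  mid=-2.00178 |R|=1.00178 →lo
  mid=-1.98448 |R|=0.98448 →hi
  ...
  [-2.00002,-1.99989] ⇒ x*=-2.0000
Stable set (-2.0000, 0).

z* = -2.0000.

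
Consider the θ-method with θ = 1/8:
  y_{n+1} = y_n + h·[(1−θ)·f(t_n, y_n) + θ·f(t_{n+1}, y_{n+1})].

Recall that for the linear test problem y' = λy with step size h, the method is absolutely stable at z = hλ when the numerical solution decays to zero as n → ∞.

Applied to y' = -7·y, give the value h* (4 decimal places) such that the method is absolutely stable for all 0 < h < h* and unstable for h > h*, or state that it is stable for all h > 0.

Set f=λy, z=hλ:
  y_{n+1} = y_n + z·[7/8·y_n + 1/8·y_{n+1}] ⇒ (1 − 1/8z)y_{n+1} = (1 + 7/8z)y_n
  ⇒ R(z) = (1 + 7/8z)/(1 − 1/8z).

Need |R(x)|<1, x<0.
x=-1.09: |R|=0.0407
R=−1: 1+7/8x = −1+1/8x ⇒ -3/4x=2 ⇒ x=2/(-3/4)=-2.6667
Confirm numerically:
  x=-2.112: |R|=0.67089 <1
  x=-1.416: |R|=0.20306 <1
  x=-1.286: |R|=0.10790 <1
  x=-2.908: |R|=1.13275 >1
  x=-2.876: |R|=1.11548 >1
  x=-2.707: |R|=1.02260 >1
Stable set (-2.6667, 0).

(-2.6667,0); λ=-7 ⇒ h* = (8/3)/7 = 0.3810.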